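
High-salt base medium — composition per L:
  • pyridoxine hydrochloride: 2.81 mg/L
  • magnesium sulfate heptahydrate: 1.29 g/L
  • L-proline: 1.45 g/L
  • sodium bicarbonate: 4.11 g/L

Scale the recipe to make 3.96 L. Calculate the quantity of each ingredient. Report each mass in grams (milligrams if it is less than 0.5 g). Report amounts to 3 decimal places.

pyridoxine hydrochloride 11.128 mg; magnesium sulfate heptahydrate 5.108 g; L-proline 5.742 g; sodium bicarbonate 16.276 g

Scale factor relative to 1 L: 3.96.
pyridoxine hydrochloride: 2.81 mg/L × 3.96 L = 11.128 mg
magnesium sulfate heptahydrate: 1.29 g/L × 3.96 L = 5.108 g
L-proline: 1.45 g/L × 3.96 L = 5.742 g
sodium bicarbonate: 4.11 g/L × 3.96 L = 16.276 g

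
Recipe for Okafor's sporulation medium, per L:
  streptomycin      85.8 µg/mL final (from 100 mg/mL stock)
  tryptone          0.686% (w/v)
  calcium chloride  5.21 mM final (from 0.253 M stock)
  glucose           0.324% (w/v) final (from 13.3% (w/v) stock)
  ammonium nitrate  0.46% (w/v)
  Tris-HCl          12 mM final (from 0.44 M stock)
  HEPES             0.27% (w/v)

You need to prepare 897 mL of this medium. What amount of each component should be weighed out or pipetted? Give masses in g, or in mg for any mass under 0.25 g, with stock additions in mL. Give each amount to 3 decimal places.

streptomycin 0.770 mL; tryptone 6.153 g; calcium chloride 18.472 mL; glucose 21.852 mL; ammonium nitrate 4.126 g; Tris-HCl 24.464 mL; HEPES 2.422 g

Scale factor relative to 1 L: 0.897.
streptomycin: dilute stock: 85.8 µg/mL × 897 mL ÷ 100000 µg/mL = 0.770 mL
tryptone: 0.686 g per 100 mL × 897 mL ÷ 100 = 6.153 g
calcium chloride: C1V1 = C2V2 → 5.21 mM × 897 mL ÷ 253 mM = 18.472 mL
glucose: C1V1 = C2V2 → 0.324% ÷ 13.3% × 897 mL = 21.852 mL
ammonium nitrate: 0.46% w/v = 4.6 g/L → 4.6 × 0.897 L = 4.126 g
Tris-HCl: V = C2·V2/C1 = 12 mM × 897 mL ÷ 440 mM = 24.464 mL
HEPES: 0.27 g per 100 mL × 897 mL ÷ 100 = 2.422 g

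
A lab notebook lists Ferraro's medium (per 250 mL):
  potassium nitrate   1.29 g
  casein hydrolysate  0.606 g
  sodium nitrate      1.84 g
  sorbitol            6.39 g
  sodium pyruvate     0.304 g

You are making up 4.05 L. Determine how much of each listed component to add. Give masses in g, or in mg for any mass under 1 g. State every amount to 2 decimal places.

potassium nitrate 20.90 g; casein hydrolysate 9.82 g; sodium nitrate 29.81 g; sorbitol 103.52 g; sodium pyruvate 4.92 g

Ratio of target to recipe volume: 4050 / 250 = 16.2.
potassium nitrate: 1.29 g × (4050 mL / 250 mL) = 20.90 g
casein hydrolysate: 0.606 g × (4050 mL / 250 mL) = 9.82 g
sodium nitrate: 1.84 g × (4050 mL / 250 mL) = 29.81 g
sorbitol: 6.39 g × (4050 mL / 250 mL) = 103.52 g
sodium pyruvate: 0.304 g × (4050 mL / 250 mL) = 4.92 g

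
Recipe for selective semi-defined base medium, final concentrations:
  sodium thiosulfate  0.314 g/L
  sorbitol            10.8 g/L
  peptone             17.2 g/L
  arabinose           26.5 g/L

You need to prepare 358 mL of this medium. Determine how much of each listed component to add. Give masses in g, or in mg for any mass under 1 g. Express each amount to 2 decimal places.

Working volume: 358 mL = 0.358 L.
sodium thiosulfate: 0.314 g/L × 0.358 L = 0.112412 g = 112.41 mg
sorbitol: 10.8 g/L × 0.358 L = 3.87 g
peptone: 17.2 g/L × 0.358 L = 6.16 g
arabinose: 26.5 g/L × 0.358 L = 9.49 g

sodium thiosulfate 112.41 mg; sorbitol 3.87 g; peptone 6.16 g; arabinose 9.49 g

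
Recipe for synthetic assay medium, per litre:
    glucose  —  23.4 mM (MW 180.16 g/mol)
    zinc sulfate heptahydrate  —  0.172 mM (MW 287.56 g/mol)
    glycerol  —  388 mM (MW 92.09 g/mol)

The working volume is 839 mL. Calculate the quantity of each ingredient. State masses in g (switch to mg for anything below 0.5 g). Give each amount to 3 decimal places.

glucose 3.537 g; zinc sulfate heptahydrate 41.497 mg; glycerol 29.978 g

Scale factor relative to 1 L: 0.839.
glucose: 23.4 mmol/L × 180.16 g/mol × 0.839 L ÷ 1000 = 3.537 g
zinc sulfate heptahydrate: 0.172 mmol/L × 287.56 mg/mmol × 0.839 L = 41.497 mg
glycerol: 388 mmol/L × 92.09 g/mol × 0.839 L ÷ 1000 = 29.978 g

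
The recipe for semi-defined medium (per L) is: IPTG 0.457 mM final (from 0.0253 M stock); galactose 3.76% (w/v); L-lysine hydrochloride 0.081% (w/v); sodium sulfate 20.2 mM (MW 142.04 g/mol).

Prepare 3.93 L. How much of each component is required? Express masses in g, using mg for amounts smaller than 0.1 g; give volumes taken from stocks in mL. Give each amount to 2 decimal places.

Scale factor relative to 1 L: 3.93.
IPTG: C1V1 = C2V2 → 0.457 mM × 3930 mL ÷ 25.3 mM = 70.99 mL
galactose: 3.76 g per 100 mL × 3930 mL ÷ 100 = 147.77 g
L-lysine hydrochloride: 0.081% w/v = 0.81 g/L → 0.81 × 3.93 L = 3.18 g
sodium sulfate: 20.2 mmol/L × 142.04 g/mol × 3.93 L ÷ 1000 = 11.28 g

IPTG 70.99 mL; galactose 147.77 g; L-lysine hydrochloride 3.18 g; sodium sulfate 11.28 g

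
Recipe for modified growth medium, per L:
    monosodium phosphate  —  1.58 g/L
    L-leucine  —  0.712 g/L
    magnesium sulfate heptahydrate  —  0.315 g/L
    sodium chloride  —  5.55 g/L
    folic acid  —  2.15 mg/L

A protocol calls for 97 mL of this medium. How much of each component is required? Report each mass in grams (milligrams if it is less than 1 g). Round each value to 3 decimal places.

Scale factor relative to 1 L: 0.097.
monosodium phosphate: 1.58 g/L × 0.097 L = 0.15326 g = 153.260 mg
L-leucine: 0.712 g/L × 0.097 L = 0.069064 g = 69.064 mg
magnesium sulfate heptahydrate: 0.315 g/L × 0.097 L = 0.030555 g = 30.555 mg
sodium chloride: 5.55 g/L × 0.097 L = 0.53835 g = 538.350 mg
folic acid: 2.15 mg/L × 0.097 L = 0.209 mg

monosodium phosphate 153.260 mg; L-leucine 69.064 mg; magnesium sulfate heptahydrate 30.555 mg; sodium chloride 538.350 mg; folic acid 0.209 mg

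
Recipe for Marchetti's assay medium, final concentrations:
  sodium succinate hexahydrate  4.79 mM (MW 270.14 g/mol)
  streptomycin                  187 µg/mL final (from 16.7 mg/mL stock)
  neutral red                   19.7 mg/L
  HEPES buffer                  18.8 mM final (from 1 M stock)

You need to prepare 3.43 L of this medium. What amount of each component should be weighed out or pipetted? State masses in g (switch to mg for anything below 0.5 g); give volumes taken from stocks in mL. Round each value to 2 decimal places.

Scale factor relative to 1 L: 3.43.
sodium succinate hexahydrate: 4.79 mmol/L × 270.14 g/mol × 3.43 L ÷ 1000 = 4.44 g
streptomycin: V = C2·V2/C1 = 187 µg/mL × 3430 mL ÷ 16700 µg/mL = 38.41 mL
neutral red: 19.7 mg/L × 3.43 L = 67.57 mg
HEPES buffer: V = C2·V2/C1 = 18.8 mM × 3430 mL ÷ 1000 mM = 64.48 mL

sodium succinate hexahydrate 4.44 g; streptomycin 38.41 mL; neutral red 67.57 mg; HEPES buffer 64.48 mL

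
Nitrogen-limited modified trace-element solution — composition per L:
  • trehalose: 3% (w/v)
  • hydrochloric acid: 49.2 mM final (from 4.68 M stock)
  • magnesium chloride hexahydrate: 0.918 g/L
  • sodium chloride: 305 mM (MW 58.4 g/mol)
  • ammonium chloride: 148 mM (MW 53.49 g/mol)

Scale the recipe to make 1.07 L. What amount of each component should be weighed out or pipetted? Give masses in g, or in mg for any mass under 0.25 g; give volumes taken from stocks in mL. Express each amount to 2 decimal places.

trehalose 32.10 g; hydrochloric acid 11.25 mL; magnesium chloride hexahydrate 0.98 g; sodium chloride 19.06 g; ammonium chloride 8.47 g

Scale factor relative to 1 L: 1.07.
trehalose: 3% w/v = 30 g/L → 30 × 1.07 L = 32.10 g
hydrochloric acid: V = C2·V2/C1 = 49.2 mM × 1070 mL ÷ 4680 mM = 11.25 mL
magnesium chloride hexahydrate: 0.918 g/L × 1.07 L = 0.98 g
sodium chloride: 305 mmol/L × 58.4 g/mol × 1.07 L ÷ 1000 = 19.06 g
ammonium chloride: 148 mmol/L × 53.49 g/mol × 1.07 L ÷ 1000 = 8.47 g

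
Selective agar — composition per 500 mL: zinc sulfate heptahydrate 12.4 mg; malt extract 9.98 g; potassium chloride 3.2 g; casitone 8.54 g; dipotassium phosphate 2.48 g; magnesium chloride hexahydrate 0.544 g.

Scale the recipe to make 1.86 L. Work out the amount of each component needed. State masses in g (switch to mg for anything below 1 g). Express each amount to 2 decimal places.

Ratio of target to recipe volume: 1860 / 500 = 3.72.
zinc sulfate heptahydrate: 12.4 mg × (1860 mL / 500 mL) = 46.13 mg
malt extract: 9.98 g × (1860 mL / 500 mL) = 37.13 g
potassium chloride: 3.2 g × (1860 mL / 500 mL) = 11.90 g
casitone: 8.54 g × (1860 mL / 500 mL) = 31.77 g
dipotassium phosphate: 2.48 g × (1860 mL / 500 mL) = 9.23 g
magnesium chloride hexahydrate: 0.544 g × (1860 mL / 500 mL) = 2.02 g

zinc sulfate heptahydrate 46.13 mg; malt extract 37.13 g; potassium chloride 11.90 g; casitone 31.77 g; dipotassium phosphate 9.23 g; magnesium chloride hexahydrate 2.02 g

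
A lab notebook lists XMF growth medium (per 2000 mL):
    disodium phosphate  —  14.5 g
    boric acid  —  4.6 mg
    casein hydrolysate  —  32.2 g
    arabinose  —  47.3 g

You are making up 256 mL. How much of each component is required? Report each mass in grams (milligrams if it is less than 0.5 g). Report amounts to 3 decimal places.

Scale factor = 256 mL / 2000 mL = 0.128.
disodium phosphate: 14.5 g × (256 mL / 2000 mL) = 1.856 g
boric acid: 4.6 mg × (256 mL / 2000 mL) = 0.589 mg
casein hydrolysate: 32.2 g × (256 mL / 2000 mL) = 4.122 g
arabinose: 47.3 g × (256 mL / 2000 mL) = 6.054 g

disodium phosphate 1.856 g; boric acid 0.589 mg; casein hydrolysate 4.122 g; arabinose 6.054 g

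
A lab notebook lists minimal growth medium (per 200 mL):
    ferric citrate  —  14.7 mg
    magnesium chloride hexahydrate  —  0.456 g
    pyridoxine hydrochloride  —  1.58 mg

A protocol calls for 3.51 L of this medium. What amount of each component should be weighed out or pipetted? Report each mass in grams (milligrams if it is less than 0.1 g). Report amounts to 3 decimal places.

Ratio of target to recipe volume: 3510 / 200 = 17.55.
ferric citrate: 14.7 mg × (3510 mL / 200 mL) = 257.985 mg = 0.258 g
magnesium chloride hexahydrate: 0.456 g × (3510 mL / 200 mL) = 8.003 g
pyridoxine hydrochloride: 1.58 mg × (3510 mL / 200 mL) = 27.729 mg

ferric citrate 0.258 g; magnesium chloride hexahydrate 8.003 g; pyridoxine hydrochloride 27.729 mg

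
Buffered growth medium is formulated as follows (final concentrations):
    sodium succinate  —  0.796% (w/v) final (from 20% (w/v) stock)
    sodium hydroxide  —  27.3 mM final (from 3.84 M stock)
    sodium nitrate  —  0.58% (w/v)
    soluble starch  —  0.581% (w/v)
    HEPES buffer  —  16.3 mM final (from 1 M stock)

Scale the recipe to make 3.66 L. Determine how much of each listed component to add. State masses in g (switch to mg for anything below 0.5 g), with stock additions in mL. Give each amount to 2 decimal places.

sodium succinate 145.67 mL; sodium hydroxide 26.02 mL; sodium nitrate 21.23 g; soluble starch 21.26 g; HEPES buffer 59.66 mL

Scale factor relative to 1 L: 3.66.
sodium succinate: V = C2·V2/C1 = 0.796% ÷ 20% × 3660 mL = 145.67 mL
sodium hydroxide: V = C2·V2/C1 = 27.3 mM × 3660 mL ÷ 3840 mM = 26.02 mL
sodium nitrate: 0.58 g per 100 mL × 3660 mL ÷ 100 = 21.23 g
soluble starch: 0.581 g per 100 mL × 3660 mL ÷ 100 = 21.26 g
HEPES buffer: C1V1 = C2V2 → 16.3 mM × 3660 mL ÷ 1000 mM = 59.66 mL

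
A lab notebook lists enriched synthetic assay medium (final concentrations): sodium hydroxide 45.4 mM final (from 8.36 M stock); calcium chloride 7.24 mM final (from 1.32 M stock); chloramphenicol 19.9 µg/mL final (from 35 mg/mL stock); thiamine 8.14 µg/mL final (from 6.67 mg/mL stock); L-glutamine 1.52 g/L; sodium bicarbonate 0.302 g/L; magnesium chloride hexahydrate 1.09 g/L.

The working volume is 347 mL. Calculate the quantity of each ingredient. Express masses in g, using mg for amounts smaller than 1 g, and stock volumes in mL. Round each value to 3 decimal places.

sodium hydroxide 1.884 mL; calcium chloride 1.903 mL; chloramphenicol 0.197 mL; thiamine 0.423 mL; L-glutamine 527.440 mg; sodium bicarbonate 104.794 mg; magnesium chloride hexahydrate 378.230 mg

Working volume: 347 mL = 0.347 L.
sodium hydroxide: V = C2·V2/C1 = 45.4 mM × 347 mL ÷ 8360 mM = 1.884 mL
calcium chloride: dilute stock: 7.24 mM × 347 mL ÷ 1320 mM = 1.903 mL
chloramphenicol: V = C2·V2/C1 = 19.9 µg/mL × 347 mL ÷ 35000 µg/mL = 0.197 mL
thiamine: dilute stock: 8.14 µg/mL × 347 mL ÷ 6670 µg/mL = 0.423 mL
L-glutamine: 1.52 g/L × 0.347 L = 0.52744 g = 527.440 mg
sodium bicarbonate: 0.302 g/L × 0.347 L = 0.104794 g = 104.794 mg
magnesium chloride hexahydrate: 1.09 g/L × 0.347 L = 0.37823 g = 378.230 mg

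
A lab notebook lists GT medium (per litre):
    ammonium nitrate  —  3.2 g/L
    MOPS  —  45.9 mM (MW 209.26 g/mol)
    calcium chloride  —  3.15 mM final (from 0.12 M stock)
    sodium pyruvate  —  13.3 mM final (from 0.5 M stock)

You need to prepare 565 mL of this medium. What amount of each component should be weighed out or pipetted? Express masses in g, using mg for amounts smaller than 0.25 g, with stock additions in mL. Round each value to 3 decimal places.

Scale factor relative to 1 L: 0.565.
ammonium nitrate: 3.2 g/L × 0.565 L = 1.808 g
MOPS: 45.9 mmol/L × 209.26 g/mol × 0.565 L ÷ 1000 = 5.427 g
calcium chloride: dilute stock: 3.15 mM × 565 mL ÷ 120 mM = 14.831 mL
sodium pyruvate: V = C2·V2/C1 = 13.3 mM × 565 mL ÷ 500 mM = 15.029 mL

ammonium nitrate 1.808 g; MOPS 5.427 g; calcium chloride 14.831 mL; sodium pyruvate 15.029 mL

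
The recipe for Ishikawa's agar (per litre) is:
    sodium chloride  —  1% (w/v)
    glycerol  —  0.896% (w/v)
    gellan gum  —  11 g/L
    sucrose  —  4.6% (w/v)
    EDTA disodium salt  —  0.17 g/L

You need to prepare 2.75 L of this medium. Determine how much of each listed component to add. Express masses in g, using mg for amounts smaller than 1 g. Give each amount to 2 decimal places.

Working volume: 2.75 L.
sodium chloride: 1% w/v = 10 g/L → 10 × 2.75 L = 27.50 g
glycerol: 0.896 g per 100 mL × 2750 mL ÷ 100 = 24.64 g
gellan gum: 11 g/L × 2.75 L = 30.25 g
sucrose: 4.6% w/v = 46 g/L → 46 × 2.75 L = 126.50 g
EDTA disodium salt: 0.17 g/L × 2.75 L = 0.4675 g = 467.50 mg

sodium chloride 27.50 g; glycerol 24.64 g; gellan gum 30.25 g; sucrose 126.50 g; EDTA disodium salt 467.50 mg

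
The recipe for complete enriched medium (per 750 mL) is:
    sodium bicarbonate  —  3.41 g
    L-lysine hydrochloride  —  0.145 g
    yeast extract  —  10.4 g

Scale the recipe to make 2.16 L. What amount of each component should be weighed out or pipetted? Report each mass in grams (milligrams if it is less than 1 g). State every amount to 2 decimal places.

sodium bicarbonate 9.82 g; L-lysine hydrochloride 417.60 mg; yeast extract 29.95 g

Scale factor = 2160 mL / 750 mL = 2.88.
sodium bicarbonate: 3.41 g × (2160 mL / 750 mL) = 9.82 g
L-lysine hydrochloride: 0.145 g × (2160 mL / 750 mL) = 0.4176 g = 417.60 mg
yeast extract: 10.4 g × (2160 mL / 750 mL) = 29.95 g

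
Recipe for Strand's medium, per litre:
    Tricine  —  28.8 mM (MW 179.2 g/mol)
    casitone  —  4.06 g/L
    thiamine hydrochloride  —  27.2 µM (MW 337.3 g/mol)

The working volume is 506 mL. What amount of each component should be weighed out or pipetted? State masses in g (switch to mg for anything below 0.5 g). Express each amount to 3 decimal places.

Target volume = 506 mL = 0.506 L.
Tricine: 28.8 mmol/L × 179.2 g/mol × 0.506 L ÷ 1000 = 2.611 g
casitone: 4.06 g/L × 0.506 L = 2.054 g
thiamine hydrochloride: 27.2 µmol/L × 337.3 g/mol × 0.506 L ÷ 1000 = 4.642 mg

Tricine 2.611 g; casitone 2.054 g; thiamine hydrochloride 4.642 mg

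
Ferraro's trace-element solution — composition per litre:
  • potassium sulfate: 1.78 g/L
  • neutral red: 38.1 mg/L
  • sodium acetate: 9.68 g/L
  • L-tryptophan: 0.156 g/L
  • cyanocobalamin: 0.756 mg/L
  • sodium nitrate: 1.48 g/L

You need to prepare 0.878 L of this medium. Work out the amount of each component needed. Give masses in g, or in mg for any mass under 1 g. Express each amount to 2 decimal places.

potassium sulfate 1.56 g; neutral red 33.45 mg; sodium acetate 8.50 g; L-tryptophan 136.97 mg; cyanocobalamin 0.66 mg; sodium nitrate 1.30 g

Working volume: 0.878 L.
potassium sulfate: 1.78 g/L × 0.878 L = 1.56 g
neutral red: 38.1 mg/L × 0.878 L = 33.45 mg
sodium acetate: 9.68 g/L × 0.878 L = 8.50 g
L-tryptophan: 0.156 g/L × 0.878 L = 0.136968 g = 136.97 mg
cyanocobalamin: 0.756 mg/L × 0.878 L = 0.66 mg
sodium nitrate: 1.48 g/L × 0.878 L = 1.30 g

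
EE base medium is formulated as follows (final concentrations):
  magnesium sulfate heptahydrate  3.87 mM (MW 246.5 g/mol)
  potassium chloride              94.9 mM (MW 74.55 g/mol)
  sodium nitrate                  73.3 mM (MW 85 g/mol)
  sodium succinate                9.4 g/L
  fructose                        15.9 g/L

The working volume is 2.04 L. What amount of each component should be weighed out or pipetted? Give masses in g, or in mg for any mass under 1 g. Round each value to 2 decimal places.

magnesium sulfate heptahydrate 1.95 g; potassium chloride 14.43 g; sodium nitrate 12.71 g; sodium succinate 19.18 g; fructose 32.44 g

Scale factor relative to 1 L: 2.04.
magnesium sulfate heptahydrate: 3.87 mmol/L × 246.5 g/mol × 2.04 L ÷ 1000 = 1.95 g
potassium chloride: 94.9 mmol/L × 74.55 g/mol × 2.04 L ÷ 1000 = 14.43 g
sodium nitrate: 73.3 mmol/L × 85 g/mol × 2.04 L ÷ 1000 = 12.71 g
sodium succinate: 9.4 g/L × 2.04 L = 19.18 g
fructose: 15.9 g/L × 2.04 L = 32.44 g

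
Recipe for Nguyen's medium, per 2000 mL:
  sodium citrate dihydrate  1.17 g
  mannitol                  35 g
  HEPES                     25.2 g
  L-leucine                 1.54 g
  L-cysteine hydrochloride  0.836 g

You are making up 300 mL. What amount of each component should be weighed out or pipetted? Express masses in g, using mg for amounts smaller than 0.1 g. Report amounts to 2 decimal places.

sodium citrate dihydrate 0.18 g; mannitol 5.25 g; HEPES 3.78 g; L-leucine 0.23 g; L-cysteine hydrochloride 0.13 g

Ratio of target to recipe volume: 300 / 2000 = 0.15.
sodium citrate dihydrate: 1.17 g × (300 mL / 2000 mL) = 0.18 g
mannitol: 35 g × (300 mL / 2000 mL) = 5.25 g
HEPES: 25.2 g × (300 mL / 2000 mL) = 3.78 g
L-leucine: 1.54 g × (300 mL / 2000 mL) = 0.23 g
L-cysteine hydrochloride: 0.836 g × (300 mL / 2000 mL) = 0.13 g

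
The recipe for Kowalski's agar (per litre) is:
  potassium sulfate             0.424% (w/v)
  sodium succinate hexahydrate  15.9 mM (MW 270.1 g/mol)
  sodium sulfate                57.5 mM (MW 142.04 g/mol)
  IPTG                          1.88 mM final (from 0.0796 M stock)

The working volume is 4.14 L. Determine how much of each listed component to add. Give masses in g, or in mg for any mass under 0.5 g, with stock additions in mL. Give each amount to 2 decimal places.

Working volume: 4.14 L.
potassium sulfate: 0.424 g per 100 mL × 4140 mL ÷ 100 = 17.55 g
sodium succinate hexahydrate: 15.9 mmol/L × 270.1 g/mol × 4.14 L ÷ 1000 = 17.78 g
sodium sulfate: 57.5 mmol/L × 142.04 g/mol × 4.14 L ÷ 1000 = 33.81 g
IPTG: C1V1 = C2V2 → 1.88 mM × 4140 mL ÷ 79.6 mM = 97.78 mL

potassium sulfate 17.55 g; sodium succinate hexahydrate 17.78 g; sodium sulfate 33.81 g; IPTG 97.78 mL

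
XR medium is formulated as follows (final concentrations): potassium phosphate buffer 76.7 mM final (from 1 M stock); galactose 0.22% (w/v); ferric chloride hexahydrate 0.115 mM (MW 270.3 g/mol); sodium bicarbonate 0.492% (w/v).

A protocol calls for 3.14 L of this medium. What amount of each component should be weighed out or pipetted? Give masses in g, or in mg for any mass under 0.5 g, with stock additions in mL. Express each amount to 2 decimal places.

Working volume: 3.14 L.
potassium phosphate buffer: V = C2·V2/C1 = 76.7 mM × 3140 mL ÷ 1000 mM = 240.84 mL
galactose: 0.22% w/v = 2.2 g/L → 2.2 × 3.14 L = 6.91 g
ferric chloride hexahydrate: 0.115 mmol/L × 270.3 mg/mmol × 3.14 L = 97.61 mg
sodium bicarbonate: 0.492 g per 100 mL × 3140 mL ÷ 100 = 15.45 g

potassium phosphate buffer 240.84 mL; galactose 6.91 g; ferric chloride hexahydrate 97.61 mg; sodium bicarbonate 15.45 g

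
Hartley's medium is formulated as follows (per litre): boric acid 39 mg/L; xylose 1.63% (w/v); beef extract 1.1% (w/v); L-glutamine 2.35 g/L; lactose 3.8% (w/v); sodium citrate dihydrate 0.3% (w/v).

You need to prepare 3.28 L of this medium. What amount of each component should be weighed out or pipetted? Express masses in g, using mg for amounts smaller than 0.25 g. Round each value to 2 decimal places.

boric acid 127.92 mg; xylose 53.46 g; beef extract 36.08 g; L-glutamine 7.71 g; lactose 124.64 g; sodium citrate dihydrate 9.84 g

Scale factor relative to 1 L: 3.28.
boric acid: 39 mg/L × 3.28 L = 127.92 mg
xylose: 1.63 g per 100 mL × 3280 mL ÷ 100 = 53.46 g
beef extract: 1.1 g per 100 mL × 3280 mL ÷ 100 = 36.08 g
L-glutamine: 2.35 g/L × 3.28 L = 7.71 g
lactose: 3.8% w/v = 38 g/L → 38 × 3.28 L = 124.64 g
sodium citrate dihydrate: 0.3 g per 100 mL × 3280 mL ÷ 100 = 9.84 g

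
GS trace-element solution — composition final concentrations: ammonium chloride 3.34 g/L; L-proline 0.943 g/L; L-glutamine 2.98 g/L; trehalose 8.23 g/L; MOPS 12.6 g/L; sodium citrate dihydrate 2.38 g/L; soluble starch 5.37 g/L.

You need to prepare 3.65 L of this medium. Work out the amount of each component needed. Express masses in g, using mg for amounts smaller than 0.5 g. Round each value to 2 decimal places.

Working volume: 3.65 L.
ammonium chloride: 3.34 g/L × 3.65 L = 12.19 g
L-proline: 0.943 g/L × 3.65 L = 3.44 g
L-glutamine: 2.98 g/L × 3.65 L = 10.88 g
trehalose: 8.23 g/L × 3.65 L = 30.04 g
MOPS: 12.6 g/L × 3.65 L = 45.99 g
sodium citrate dihydrate: 2.38 g/L × 3.65 L = 8.69 g
soluble starch: 5.37 g/L × 3.65 L = 19.60 g

ammonium chloride 12.19 g; L-proline 3.44 g; L-glutamine 10.88 g; trehalose 30.04 g; MOPS 45.99 g; sodium citrate dihydrate 8.69 g; soluble starch 19.60 g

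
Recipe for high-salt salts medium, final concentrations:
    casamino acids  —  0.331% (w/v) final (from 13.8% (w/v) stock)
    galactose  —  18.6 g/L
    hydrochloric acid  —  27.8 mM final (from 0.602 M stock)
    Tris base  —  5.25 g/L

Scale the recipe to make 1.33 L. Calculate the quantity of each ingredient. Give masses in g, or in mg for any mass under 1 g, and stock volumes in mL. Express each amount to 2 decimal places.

Working volume: 1.33 L.
casamino acids: dilute stock: 0.331% ÷ 13.8% × 1330 mL = 31.90 mL
galactose: 18.6 g/L × 1.33 L = 24.74 g
hydrochloric acid: dilute stock: 27.8 mM × 1330 mL ÷ 602 mM = 61.42 mL
Tris base: 5.25 g/L × 1.33 L = 6.98 g

casamino acids 31.90 mL; galactose 24.74 g; hydrochloric acid 61.42 mL; Tris base 6.98 g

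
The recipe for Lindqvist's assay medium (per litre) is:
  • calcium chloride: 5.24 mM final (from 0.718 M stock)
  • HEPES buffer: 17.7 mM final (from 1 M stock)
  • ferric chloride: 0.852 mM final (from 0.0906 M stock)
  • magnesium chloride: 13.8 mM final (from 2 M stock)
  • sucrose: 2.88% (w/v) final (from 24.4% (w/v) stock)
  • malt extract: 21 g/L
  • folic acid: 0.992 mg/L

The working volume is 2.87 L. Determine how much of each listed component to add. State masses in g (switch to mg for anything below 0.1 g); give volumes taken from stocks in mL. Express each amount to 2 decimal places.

calcium chloride 20.95 mL; HEPES buffer 50.80 mL; ferric chloride 26.99 mL; magnesium chloride 19.80 mL; sucrose 338.75 mL; malt extract 60.27 g; folic acid 2.85 mg

Working volume: 2.87 L.
calcium chloride: V = C2·V2/C1 = 5.24 mM × 2870 mL ÷ 718 mM = 20.95 mL
HEPES buffer: dilute stock: 17.7 mM × 2870 mL ÷ 1000 mM = 50.80 mL
ferric chloride: C1V1 = C2V2 → 0.852 mM × 2870 mL ÷ 90.6 mM = 26.99 mL
magnesium chloride: dilute stock: 13.8 mM × 2870 mL ÷ 2000 mM = 19.80 mL
sucrose: dilute stock: 2.88% ÷ 24.4% × 2870 mL = 338.75 mL
malt extract: 21 g/L × 2.87 L = 60.27 g
folic acid: 0.992 mg/L × 2.87 L = 2.85 mg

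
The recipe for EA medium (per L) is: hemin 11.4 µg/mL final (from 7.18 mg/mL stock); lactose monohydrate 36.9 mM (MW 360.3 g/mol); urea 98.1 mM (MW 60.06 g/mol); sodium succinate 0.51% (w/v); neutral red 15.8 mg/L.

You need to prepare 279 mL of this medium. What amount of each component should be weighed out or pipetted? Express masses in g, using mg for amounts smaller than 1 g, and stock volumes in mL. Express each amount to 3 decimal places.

hemin 0.443 mL; lactose monohydrate 3.709 g; urea 1.644 g; sodium succinate 1.423 g; neutral red 4.408 mg

Target volume = 279 mL = 0.279 L.
hemin: V = C2·V2/C1 = 11.4 µg/mL × 279 mL ÷ 7180 µg/mL = 0.443 mL
lactose monohydrate: 36.9 mmol/L × 360.3 g/mol × 0.279 L ÷ 1000 = 3.709 g
urea: 98.1 mmol/L × 60.06 g/mol × 0.279 L ÷ 1000 = 1.644 g
sodium succinate: 0.51 g per 100 mL × 279 mL ÷ 100 = 1.423 g
neutral red: 15.8 mg/L × 0.279 L = 4.408 mg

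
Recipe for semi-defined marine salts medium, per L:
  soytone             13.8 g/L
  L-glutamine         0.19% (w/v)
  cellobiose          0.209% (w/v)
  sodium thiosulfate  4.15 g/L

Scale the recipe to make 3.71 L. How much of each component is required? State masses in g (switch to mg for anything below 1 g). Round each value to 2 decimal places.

soytone 51.20 g; L-glutamine 7.05 g; cellobiose 7.75 g; sodium thiosulfate 15.40 g

Scale factor relative to 1 L: 3.71.
soytone: 13.8 g/L × 3.71 L = 51.20 g
L-glutamine: 0.19 g per 100 mL × 3710 mL ÷ 100 = 7.05 g
cellobiose: 0.209 g per 100 mL × 3710 mL ÷ 100 = 7.75 g
sodium thiosulfate: 4.15 g/L × 3.71 L = 15.40 g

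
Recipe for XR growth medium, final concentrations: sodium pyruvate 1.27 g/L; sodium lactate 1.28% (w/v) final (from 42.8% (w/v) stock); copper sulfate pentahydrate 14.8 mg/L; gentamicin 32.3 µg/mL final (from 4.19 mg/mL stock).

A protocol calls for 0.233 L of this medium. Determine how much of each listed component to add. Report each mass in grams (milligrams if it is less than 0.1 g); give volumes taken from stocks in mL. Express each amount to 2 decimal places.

sodium pyruvate 0.30 g; sodium lactate 6.97 mL; copper sulfate pentahydrate 3.45 mg; gentamicin 1.80 mL

Working volume: 0.233 L.
sodium pyruvate: 1.27 g/L × 0.233 L = 0.30 g
sodium lactate: dilute stock: 1.28% ÷ 42.8% × 233 mL = 6.97 mL
copper sulfate pentahydrate: 14.8 mg/L × 0.233 L = 3.45 mg
gentamicin: C1V1 = C2V2 → 32.3 µg/mL × 233 mL ÷ 4190 µg/mL = 1.80 mL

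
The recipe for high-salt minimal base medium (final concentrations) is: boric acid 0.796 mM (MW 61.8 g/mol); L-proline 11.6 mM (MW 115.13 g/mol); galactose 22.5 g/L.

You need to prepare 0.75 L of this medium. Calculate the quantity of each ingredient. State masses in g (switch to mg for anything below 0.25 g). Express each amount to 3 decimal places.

Working volume: 0.75 L.
boric acid: 0.796 mmol/L × 61.8 mg/mmol × 0.75 L = 36.895 mg
L-proline: 11.6 mmol/L × 115.13 g/mol × 0.75 L ÷ 1000 = 1.002 g
galactose: 22.5 g/L × 0.75 L = 16.875 g

boric acid 36.895 mg; L-proline 1.002 g; galactose 16.875 g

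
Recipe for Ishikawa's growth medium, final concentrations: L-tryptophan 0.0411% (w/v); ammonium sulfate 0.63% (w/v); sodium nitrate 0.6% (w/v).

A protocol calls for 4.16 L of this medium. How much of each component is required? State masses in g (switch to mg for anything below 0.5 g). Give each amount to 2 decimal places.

Working volume: 4.16 L.
L-tryptophan: 0.0411 g per 100 mL × 4160 mL ÷ 100 = 1.71 g
ammonium sulfate: 0.63% w/v = 6.3 g/L → 6.3 × 4.16 L = 26.21 g
sodium nitrate: 0.6% w/v = 6 g/L → 6 × 4.16 L = 24.96 g

L-tryptophan 1.71 g; ammonium sulfate 26.21 g; sodium nitrate 24.96 g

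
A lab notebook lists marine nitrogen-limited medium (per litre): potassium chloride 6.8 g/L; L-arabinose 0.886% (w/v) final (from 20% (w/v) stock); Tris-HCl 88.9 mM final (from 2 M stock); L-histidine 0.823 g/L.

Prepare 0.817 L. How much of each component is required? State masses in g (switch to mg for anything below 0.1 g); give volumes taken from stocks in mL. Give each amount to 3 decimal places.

Working volume: 0.817 L.
potassium chloride: 6.8 g/L × 0.817 L = 5.556 g
L-arabinose: V = C2·V2/C1 = 0.886% ÷ 20% × 817 mL = 36.193 mL
Tris-HCl: C1V1 = C2V2 → 88.9 mM × 817 mL ÷ 2000 mM = 36.316 mL
L-histidine: 0.823 g/L × 0.817 L = 0.672 g

potassium chloride 5.556 g; L-arabinose 36.193 mL; Tris-HCl 36.316 mL; L-histidine 0.672 g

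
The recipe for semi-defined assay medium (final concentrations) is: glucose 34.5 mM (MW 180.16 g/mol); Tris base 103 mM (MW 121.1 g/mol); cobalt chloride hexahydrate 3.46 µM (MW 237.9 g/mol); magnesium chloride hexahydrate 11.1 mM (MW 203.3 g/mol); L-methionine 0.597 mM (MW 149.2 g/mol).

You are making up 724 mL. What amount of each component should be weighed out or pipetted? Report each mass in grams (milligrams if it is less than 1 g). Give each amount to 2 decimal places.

Target volume = 724 mL = 0.724 L.
glucose: 34.5 mmol/L × 180.16 g/mol × 0.724 L ÷ 1000 = 4.50 g
Tris base: 103 mmol/L × 121.1 g/mol × 0.724 L ÷ 1000 = 9.03 g
cobalt chloride hexahydrate: 3.46 µmol/L × 237.9 g/mol × 0.724 L ÷ 1000 = 0.60 mg
magnesium chloride hexahydrate: 11.1 mmol/L × 203.3 g/mol × 0.724 L ÷ 1000 = 1.63 g
L-methionine: 0.597 mmol/L × 149.2 mg/mmol × 0.724 L = 64.49 mg

glucose 4.50 g; Tris base 9.03 g; cobalt chloride hexahydrate 0.60 mg; magnesium chloride hexahydrate 1.63 g; L-methionine 64.49 mg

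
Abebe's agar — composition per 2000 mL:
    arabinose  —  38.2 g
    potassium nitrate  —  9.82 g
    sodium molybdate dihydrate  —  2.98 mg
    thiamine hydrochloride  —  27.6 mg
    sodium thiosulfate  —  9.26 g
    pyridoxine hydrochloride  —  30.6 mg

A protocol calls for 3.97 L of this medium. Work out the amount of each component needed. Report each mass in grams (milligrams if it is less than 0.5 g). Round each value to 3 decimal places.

Ratio of target to recipe volume: 3970 / 2000 = 1.985.
arabinose: 38.2 g × (3970 mL / 2000 mL) = 75.827 g
potassium nitrate: 9.82 g × (3970 mL / 2000 mL) = 19.493 g
sodium molybdate dihydrate: 2.98 mg × (3970 mL / 2000 mL) = 5.915 mg
thiamine hydrochloride: 27.6 mg × (3970 mL / 2000 mL) = 54.786 mg
sodium thiosulfate: 9.26 g × (3970 mL / 2000 mL) = 18.381 g
pyridoxine hydrochloride: 30.6 mg × (3970 mL / 2000 mL) = 60.741 mg

arabinose 75.827 g; potassium nitrate 19.493 g; sodium molybdate dihydrate 5.915 mg; thiamine hydrochloride 54.786 mg; sodium thiosulfate 18.381 g; pyridoxine hydrochloride 60.741 mg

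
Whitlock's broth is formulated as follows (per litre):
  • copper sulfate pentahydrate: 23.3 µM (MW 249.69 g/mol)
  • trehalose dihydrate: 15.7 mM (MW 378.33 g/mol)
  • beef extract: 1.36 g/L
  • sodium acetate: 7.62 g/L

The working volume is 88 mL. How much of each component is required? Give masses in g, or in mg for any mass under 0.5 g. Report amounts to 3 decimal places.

copper sulfate pentahydrate 0.512 mg; trehalose dihydrate 0.523 g; beef extract 119.680 mg; sodium acetate 0.671 g

Working volume: 88 mL = 0.088 L.
copper sulfate pentahydrate: 23.3 µmol/L × 249.69 g/mol × 0.088 L ÷ 1000 = 0.512 mg
trehalose dihydrate: 15.7 mmol/L × 378.33 g/mol × 0.088 L ÷ 1000 = 0.523 g
beef extract: 1.36 g/L × 0.088 L = 0.11968 g = 119.680 mg
sodium acetate: 7.62 g/L × 0.088 L = 0.671 g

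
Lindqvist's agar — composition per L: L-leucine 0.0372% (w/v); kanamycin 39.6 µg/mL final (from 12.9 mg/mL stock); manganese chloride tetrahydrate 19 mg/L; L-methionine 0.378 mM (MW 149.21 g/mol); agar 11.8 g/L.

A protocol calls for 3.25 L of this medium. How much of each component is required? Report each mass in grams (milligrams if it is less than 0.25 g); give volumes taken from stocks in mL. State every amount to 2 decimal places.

L-leucine 1.21 g; kanamycin 9.98 mL; manganese chloride tetrahydrate 61.75 mg; L-methionine 183.30 mg; agar 38.35 g

Scale factor relative to 1 L: 3.25.
L-leucine: 0.0372% w/v = 0.372 g/L → 0.372 × 3.25 L = 1.21 g
kanamycin: C1V1 = C2V2 → 39.6 µg/mL × 3250 mL ÷ 12900 µg/mL = 9.98 mL
manganese chloride tetrahydrate: 19 mg/L × 3.25 L = 61.75 mg
L-methionine: 0.378 mmol/L × 149.21 mg/mmol × 3.25 L = 183.30 mg
agar: 11.8 g/L × 3.25 L = 38.35 g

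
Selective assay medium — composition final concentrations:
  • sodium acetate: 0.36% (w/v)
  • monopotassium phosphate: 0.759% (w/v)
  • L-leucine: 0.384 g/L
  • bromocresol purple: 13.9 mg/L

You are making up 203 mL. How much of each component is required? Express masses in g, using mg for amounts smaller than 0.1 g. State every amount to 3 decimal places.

sodium acetate 0.731 g; monopotassium phosphate 1.541 g; L-leucine 77.952 mg; bromocresol purple 2.822 mg

Working volume: 203 mL = 0.203 L.
sodium acetate: 0.36 g per 100 mL × 203 mL ÷ 100 = 0.731 g
monopotassium phosphate: 0.759 g per 100 mL × 203 mL ÷ 100 = 1.541 g
L-leucine: 0.384 g/L × 0.203 L = 0.077952 g = 77.952 mg
bromocresol purple: 13.9 mg/L × 0.203 L = 2.822 mg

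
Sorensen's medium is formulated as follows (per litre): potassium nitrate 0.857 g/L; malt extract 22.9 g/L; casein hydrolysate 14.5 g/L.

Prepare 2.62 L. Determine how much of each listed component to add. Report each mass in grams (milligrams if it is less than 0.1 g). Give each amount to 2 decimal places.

potassium nitrate 2.25 g; malt extract 60.00 g; casein hydrolysate 37.99 g

Scale factor relative to 1 L: 2.62.
potassium nitrate: 0.857 g/L × 2.62 L = 2.25 g
malt extract: 22.9 g/L × 2.62 L = 60.00 g
casein hydrolysate: 14.5 g/L × 2.62 L = 37.99 g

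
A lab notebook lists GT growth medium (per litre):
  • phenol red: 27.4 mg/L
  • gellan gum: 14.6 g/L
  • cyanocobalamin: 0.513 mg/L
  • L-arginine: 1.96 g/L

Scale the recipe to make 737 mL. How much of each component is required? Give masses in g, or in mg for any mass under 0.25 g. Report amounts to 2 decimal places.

Working volume: 737 mL = 0.737 L.
phenol red: 27.4 mg/L × 0.737 L = 20.19 mg
gellan gum: 14.6 g/L × 0.737 L = 10.76 g
cyanocobalamin: 0.513 mg/L × 0.737 L = 0.38 mg
L-arginine: 1.96 g/L × 0.737 L = 1.44 g

phenol red 20.19 mg; gellan gum 10.76 g; cyanocobalamin 0.38 mg; L-arginine 1.44 g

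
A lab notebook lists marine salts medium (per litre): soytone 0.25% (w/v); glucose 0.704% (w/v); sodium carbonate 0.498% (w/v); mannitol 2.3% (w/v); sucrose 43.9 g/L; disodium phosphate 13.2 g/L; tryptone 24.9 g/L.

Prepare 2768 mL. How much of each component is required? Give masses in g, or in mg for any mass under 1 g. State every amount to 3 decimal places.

Target volume = 2768 mL = 2.768 L.
soytone: 0.25 g per 100 mL × 2768 mL ÷ 100 = 6.920 g
glucose: 0.704% w/v = 7.04 g/L → 7.04 × 2.768 L = 19.487 g
sodium carbonate: 0.498% w/v = 4.98 g/L → 4.98 × 2.768 L = 13.785 g
mannitol: 2.3 g per 100 mL × 2768 mL ÷ 100 = 63.664 g
sucrose: 43.9 g/L × 2.768 L = 121.515 g
disodium phosphate: 13.2 g/L × 2.768 L = 36.538 g
tryptone: 24.9 g/L × 2.768 L = 68.923 g

soytone 6.920 g; glucose 19.487 g; sodium carbonate 13.785 g; mannitol 63.664 g; sucrose 121.515 g; disodium phosphate 36.538 g; tryptone 68.923 g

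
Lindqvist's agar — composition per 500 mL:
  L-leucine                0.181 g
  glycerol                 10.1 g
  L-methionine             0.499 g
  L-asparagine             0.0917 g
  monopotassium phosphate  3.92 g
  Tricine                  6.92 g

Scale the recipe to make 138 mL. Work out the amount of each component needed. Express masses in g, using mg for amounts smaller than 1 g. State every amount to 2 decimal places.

Scale factor = 138 mL / 500 mL = 0.276.
L-leucine: 0.181 g × (138 mL / 500 mL) = 0.049956 g = 49.96 mg
glycerol: 10.1 g × (138 mL / 500 mL) = 2.79 g
L-methionine: 0.499 g × (138 mL / 500 mL) = 0.137724 g = 137.72 mg
L-asparagine: 0.0917 g × (138 mL / 500 mL) = 0.0253092 g = 25.31 mg
monopotassium phosphate: 3.92 g × (138 mL / 500 mL) = 1.08 g
Tricine: 6.92 g × (138 mL / 500 mL) = 1.91 g

L-leucine 49.96 mg; glycerol 2.79 g; L-methionine 137.72 mg; L-asparagine 25.31 mg; monopotassium phosphate 1.08 g; Tricine 1.91 g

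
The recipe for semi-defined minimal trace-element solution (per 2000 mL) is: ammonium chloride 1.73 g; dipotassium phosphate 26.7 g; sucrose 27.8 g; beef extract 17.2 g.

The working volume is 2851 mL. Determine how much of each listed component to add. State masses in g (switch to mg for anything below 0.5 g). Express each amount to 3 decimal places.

Ratio of target to recipe volume: 2851 / 2000 = 1.4255.
ammonium chloride: 1.73 g × (2851 mL / 2000 mL) = 2.466 g
dipotassium phosphate: 26.7 g × (2851 mL / 2000 mL) = 38.061 g
sucrose: 27.8 g × (2851 mL / 2000 mL) = 39.629 g
beef extract: 17.2 g × (2851 mL / 2000 mL) = 24.519 g

ammonium chloride 2.466 g; dipotassium phosphate 38.061 g; sucrose 39.629 g; beef extract 24.519 g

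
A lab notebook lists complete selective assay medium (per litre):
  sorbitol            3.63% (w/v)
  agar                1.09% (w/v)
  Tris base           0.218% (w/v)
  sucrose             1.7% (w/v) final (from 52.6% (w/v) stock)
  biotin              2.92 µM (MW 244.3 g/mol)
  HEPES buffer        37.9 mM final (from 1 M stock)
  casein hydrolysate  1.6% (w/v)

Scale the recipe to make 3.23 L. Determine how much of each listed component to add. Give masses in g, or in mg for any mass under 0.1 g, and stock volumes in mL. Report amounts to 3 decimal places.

Working volume: 3.23 L.
sorbitol: 3.63% w/v = 36.3 g/L → 36.3 × 3.23 L = 117.249 g
agar: 1.09% w/v = 10.9 g/L → 10.9 × 3.23 L = 35.207 g
Tris base: 0.218% w/v = 2.18 g/L → 2.18 × 3.23 L = 7.041 g
sucrose: C1V1 = C2V2 → 1.7% ÷ 52.6% × 3230 mL = 104.392 mL
biotin: 2.92 µmol/L × 244.3 g/mol × 3.23 L ÷ 1000 = 2.304 mg
HEPES buffer: dilute stock: 37.9 mM × 3230 mL ÷ 1000 mM = 122.417 mL
casein hydrolysate: 1.6% w/v = 16 g/L → 16 × 3.23 L = 51.680 g

sorbitol 117.249 g; agar 35.207 g; Tris base 7.041 g; sucrose 104.392 mL; biotin 2.304 mg; HEPES buffer 122.417 mL; casein hydrolysate 51.680 g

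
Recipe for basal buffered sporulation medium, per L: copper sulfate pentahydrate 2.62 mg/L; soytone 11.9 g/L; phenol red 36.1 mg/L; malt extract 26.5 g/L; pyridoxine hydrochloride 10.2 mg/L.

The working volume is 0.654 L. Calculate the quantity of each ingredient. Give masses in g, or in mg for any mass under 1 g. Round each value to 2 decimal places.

copper sulfate pentahydrate 1.71 mg; soytone 7.78 g; phenol red 23.61 mg; malt extract 17.33 g; pyridoxine hydrochloride 6.67 mg

Scale factor relative to 1 L: 0.654.
copper sulfate pentahydrate: 2.62 mg/L × 0.654 L = 1.71 mg
soytone: 11.9 g/L × 0.654 L = 7.78 g
phenol red: 36.1 mg/L × 0.654 L = 23.61 mg
malt extract: 26.5 g/L × 0.654 L = 17.33 g
pyridoxine hydrochloride: 10.2 mg/L × 0.654 L = 6.67 mg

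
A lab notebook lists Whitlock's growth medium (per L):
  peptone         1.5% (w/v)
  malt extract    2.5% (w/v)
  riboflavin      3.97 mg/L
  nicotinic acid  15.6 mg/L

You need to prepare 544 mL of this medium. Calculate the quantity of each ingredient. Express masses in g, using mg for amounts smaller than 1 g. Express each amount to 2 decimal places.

Target volume = 544 mL = 0.544 L.
peptone: 1.5 g per 100 mL × 544 mL ÷ 100 = 8.16 g
malt extract: 2.5% w/v = 25 g/L → 25 × 0.544 L = 13.60 g
riboflavin: 3.97 mg/L × 0.544 L = 2.16 mg
nicotinic acid: 15.6 mg/L × 0.544 L = 8.49 mg

peptone 8.16 g; malt extract 13.60 g; riboflavin 2.16 mg; nicotinic acid 8.49 mg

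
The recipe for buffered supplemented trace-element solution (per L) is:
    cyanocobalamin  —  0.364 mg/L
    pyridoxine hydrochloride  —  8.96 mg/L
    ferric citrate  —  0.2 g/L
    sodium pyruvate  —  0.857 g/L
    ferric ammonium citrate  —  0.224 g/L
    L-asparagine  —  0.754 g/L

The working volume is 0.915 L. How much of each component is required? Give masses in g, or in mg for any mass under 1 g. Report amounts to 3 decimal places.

cyanocobalamin 0.333 mg; pyridoxine hydrochloride 8.198 mg; ferric citrate 183.000 mg; sodium pyruvate 784.155 mg; ferric ammonium citrate 204.960 mg; L-asparagine 689.910 mg

Working volume: 0.915 L.
cyanocobalamin: 0.364 mg/L × 0.915 L = 0.333 mg
pyridoxine hydrochloride: 8.96 mg/L × 0.915 L = 8.198 mg
ferric citrate: 0.2 g/L × 0.915 L = 0.183 g = 183.000 mg
sodium pyruvate: 0.857 g/L × 0.915 L = 0.784155 g = 784.155 mg
ferric ammonium citrate: 0.224 g/L × 0.915 L = 0.20496 g = 204.960 mg
L-asparagine: 0.754 g/L × 0.915 L = 0.68991 g = 689.910 mg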